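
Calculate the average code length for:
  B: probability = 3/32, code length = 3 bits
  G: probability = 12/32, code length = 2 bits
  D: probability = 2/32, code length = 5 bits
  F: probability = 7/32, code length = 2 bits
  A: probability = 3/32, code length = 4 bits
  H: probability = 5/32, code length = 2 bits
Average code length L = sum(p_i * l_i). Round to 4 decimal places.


Weighted contributions p_i * l_i:
  B: (3/32) * 3 = 9/32
  G: (12/32) * 2 = 24/32
  D: (2/32) * 5 = 10/32
  F: (7/32) * 2 = 14/32
  A: (3/32) * 4 = 12/32
  H: (5/32) * 2 = 10/32
Sum = (9 + 24 + 10 + 14 + 12 + 10)/32 = 79/32

L = 79/32 = 2.4688 bits/symbol


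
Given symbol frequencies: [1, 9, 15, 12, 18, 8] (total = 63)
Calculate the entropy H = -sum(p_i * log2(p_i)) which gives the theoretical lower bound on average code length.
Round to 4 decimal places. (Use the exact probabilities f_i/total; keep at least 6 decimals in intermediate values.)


Per-symbol terms -p_i * log2(p_i) with p_i = f_i/63:
  p = 1/63 = 0.015873: log2(p) = -5.977280, -p*log2(p) = 0.094877
  p = 9/63 = 0.142857: log2(p) = -2.807355, -p*log2(p) = 0.401051
  p = 15/63 = 0.238095: log2(p) = -2.070389, -p*log2(p) = 0.492950
  p = 12/63 = 0.190476: log2(p) = -2.392317, -p*log2(p) = 0.455680
  p = 18/63 = 0.285714: log2(p) = -1.807355, -p*log2(p) = 0.516387
  p = 8/63 = 0.126984: log2(p) = -2.977280, -p*log2(p) = 0.378067
H = 0.094877 + 0.401051 + 0.492950 + 0.455680 + 0.516387 + 0.378067 = 2.339012

H = 2.339 bits/symbol


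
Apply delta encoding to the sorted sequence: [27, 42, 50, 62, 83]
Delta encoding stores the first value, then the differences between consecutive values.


First value: 27
Deltas:
  42 - 27 = 15
  50 - 42 = 8
  62 - 50 = 12
  83 - 62 = 21


Delta encoded: [27, 15, 8, 12, 21]


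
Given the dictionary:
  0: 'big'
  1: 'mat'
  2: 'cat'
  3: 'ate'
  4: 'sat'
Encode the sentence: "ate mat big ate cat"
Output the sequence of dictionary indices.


Look up each word in the dictionary:
  'ate' -> 3
  'mat' -> 1
  'big' -> 0
  'ate' -> 3
  'cat' -> 2

Encoded: [3, 1, 0, 3, 2]


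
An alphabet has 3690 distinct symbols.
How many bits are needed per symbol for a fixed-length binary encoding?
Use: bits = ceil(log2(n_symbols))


log2(3690) = 11.8494
Bracket: 2^11 = 2048 < 3690 <= 2^12 = 4096
So ceil(log2(3690)) = 12

bits = ceil(log2(3690)) = ceil(11.8494) = 12 bits


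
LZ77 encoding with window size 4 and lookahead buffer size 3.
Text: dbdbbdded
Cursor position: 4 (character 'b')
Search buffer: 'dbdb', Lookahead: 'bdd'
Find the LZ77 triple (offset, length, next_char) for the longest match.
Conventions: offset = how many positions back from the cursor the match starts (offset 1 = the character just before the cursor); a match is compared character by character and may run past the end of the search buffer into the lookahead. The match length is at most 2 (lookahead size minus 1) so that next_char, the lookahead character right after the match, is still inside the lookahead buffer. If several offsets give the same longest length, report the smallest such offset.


Try each offset into the search buffer:
  offset=1 (pos 3, char 'b'): match length 1
  offset=2 (pos 2, char 'd'): match length 0
  offset=3 (pos 1, char 'b'): match length 2
  offset=4 (pos 0, char 'd'): match length 0
Longest match has length 2 at offset 3.
next_char = character at position 4 + 2 = 6 -> 'd'

Best match: offset=3, length=2 (matching 'bd' starting at position 1)
LZ77 triple: (3, 2, 'd')


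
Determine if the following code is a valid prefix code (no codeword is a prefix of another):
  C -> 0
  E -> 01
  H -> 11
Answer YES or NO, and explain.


Checking each pair (does one codeword prefix another?):
  C='0' vs E='01': prefix -- VIOLATION

NO -- this is NOT a valid prefix code. C (0) is a prefix of E (01).


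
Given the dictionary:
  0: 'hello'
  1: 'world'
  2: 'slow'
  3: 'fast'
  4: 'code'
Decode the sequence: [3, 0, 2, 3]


Look up each index in the dictionary:
  3 -> 'fast'
  0 -> 'hello'
  2 -> 'slow'
  3 -> 'fast'

Decoded: "fast hello slow fast"


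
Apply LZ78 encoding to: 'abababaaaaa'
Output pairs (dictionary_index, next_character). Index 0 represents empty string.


LZ78 encoding steps:
Dictionary: {0: ''}
Step 1: w='' (idx 0), next='a' -> output (0, 'a'), add 'a' as idx 1
Step 2: w='' (idx 0), next='b' -> output (0, 'b'), add 'b' as idx 2
Step 3: w='a' (idx 1), next='b' -> output (1, 'b'), add 'ab' as idx 3
Step 4: w='ab' (idx 3), next='a' -> output (3, 'a'), add 'aba' as idx 4
Step 5: w='a' (idx 1), next='a' -> output (1, 'a'), add 'aa' as idx 5
Step 6: w='aa' (idx 5), end of input -> output (5, '')


Encoded: [(0, 'a'), (0, 'b'), (1, 'b'), (3, 'a'), (1, 'a'), (5, '')]


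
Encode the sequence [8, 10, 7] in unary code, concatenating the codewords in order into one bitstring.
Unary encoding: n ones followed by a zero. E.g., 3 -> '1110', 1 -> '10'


Encode each number as n ones followed by a terminating 0:
  8 -> 111111110 (9 bits)
  10 -> 11111111110 (11 bits)
  7 -> 11111110 (8 bits)
Total length = 9 + 11 + 8 = 28 bits.

Unary([8, 10, 7]) = 1111111101111111111011111110 (28 bits)


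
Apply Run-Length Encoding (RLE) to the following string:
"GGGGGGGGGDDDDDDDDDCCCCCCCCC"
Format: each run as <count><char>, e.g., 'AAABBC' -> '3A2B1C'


Scanning runs left to right:
  i=0: run of 'G' x 9 -> '9G'
  i=9: run of 'D' x 9 -> '9D'
  i=18: run of 'C' x 9 -> '9C'

RLE = 9G9D9C


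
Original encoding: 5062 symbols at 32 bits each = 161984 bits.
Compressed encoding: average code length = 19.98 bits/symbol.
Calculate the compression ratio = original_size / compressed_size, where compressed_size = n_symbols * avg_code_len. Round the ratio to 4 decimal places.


original_size = n_symbols * orig_bits = 5062 * 32 = 161984 bits
compressed_size = n_symbols * avg_code_len = 5062 * 19.98 = 101138.76 bits
ratio = original_size / compressed_size = 161984 / 101138.76 = 1.6016

Compression ratio = 1.6016


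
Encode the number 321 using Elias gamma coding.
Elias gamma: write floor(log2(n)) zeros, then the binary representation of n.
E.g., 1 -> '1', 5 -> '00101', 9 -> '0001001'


num_bits = floor(log2(321)) + 1 = 9
leading_zeros = num_bits - 1 = 8
binary(321) = 101000001

Elias gamma(321) = '00000000' + '101000001' = 00000000101000001 (17 bits)


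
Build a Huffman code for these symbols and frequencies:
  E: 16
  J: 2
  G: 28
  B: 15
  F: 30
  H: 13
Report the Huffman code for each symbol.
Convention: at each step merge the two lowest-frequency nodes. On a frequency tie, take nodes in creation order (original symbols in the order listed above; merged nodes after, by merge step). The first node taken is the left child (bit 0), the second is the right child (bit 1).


Huffman tree construction:
Step 1: Merge J(2) + H(13) = 15
Step 2: Merge B(15) + (J+H)(15) = 30
Step 3: Merge E(16) + G(28) = 44
Step 4: Merge F(30) + (B+(J+H))(30) = 60
Step 5: Merge (E+G)(44) + (F+(B+(J+H)))(60) = 104
Read each symbol's code off the tree from the root (left child = 0, right child = 1).

Codes:
  E: 00 (length 2)
  J: 1110 (length 4)
  G: 01 (length 2)
  B: 110 (length 3)
  F: 10 (length 2)
  H: 1111 (length 4)
Average code length: 253/104 = 2.4327 bits/symbol


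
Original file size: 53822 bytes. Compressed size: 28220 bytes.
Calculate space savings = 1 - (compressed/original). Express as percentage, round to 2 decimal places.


ratio = compressed/original = 28220/53822 = 0.524321
savings = 1 - ratio = 1 - 0.524321 = 0.475679
as a percentage: 0.475679 * 100 = 47.57%

Space savings = 1 - 28220/53822 = 47.57%


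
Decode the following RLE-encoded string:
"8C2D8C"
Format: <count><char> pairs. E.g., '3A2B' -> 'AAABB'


Expanding each <count><char> pair:
  8C -> 'CCCCCCCC'
  2D -> 'DD'
  8C -> 'CCCCCCCC'

Decoded = CCCCCCCCDDCCCCCCCC


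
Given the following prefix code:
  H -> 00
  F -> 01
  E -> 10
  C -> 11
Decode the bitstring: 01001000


Decoding step by step:
Bits 01 -> F
Bits 00 -> H
Bits 10 -> E
Bits 00 -> H


Decoded message: FHEH


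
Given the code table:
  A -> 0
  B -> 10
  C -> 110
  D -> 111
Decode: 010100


Decoding:
0 -> A
10 -> B
10 -> B
0 -> A


Result: ABBA


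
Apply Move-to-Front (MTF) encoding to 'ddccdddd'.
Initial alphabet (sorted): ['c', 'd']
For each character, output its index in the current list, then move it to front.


MTF encoding:
'd': index 1 in ['c', 'd'] -> ['d', 'c']
'd': index 0 in ['d', 'c'] -> ['d', 'c']
'c': index 1 in ['d', 'c'] -> ['c', 'd']
'c': index 0 in ['c', 'd'] -> ['c', 'd']
'd': index 1 in ['c', 'd'] -> ['d', 'c']
'd': index 0 in ['d', 'c'] -> ['d', 'c']
'd': index 0 in ['d', 'c'] -> ['d', 'c']
'd': index 0 in ['d', 'c'] -> ['d', 'c']


Output: [1, 0, 1, 0, 1, 0, 0, 0]


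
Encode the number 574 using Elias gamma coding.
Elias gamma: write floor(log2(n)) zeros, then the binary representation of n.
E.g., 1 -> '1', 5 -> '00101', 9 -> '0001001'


num_bits = floor(log2(574)) + 1 = 10
leading_zeros = num_bits - 1 = 9
binary(574) = 1000111110

Elias gamma(574) = '000000000' + '1000111110' = 0000000001000111110 (19 bits)


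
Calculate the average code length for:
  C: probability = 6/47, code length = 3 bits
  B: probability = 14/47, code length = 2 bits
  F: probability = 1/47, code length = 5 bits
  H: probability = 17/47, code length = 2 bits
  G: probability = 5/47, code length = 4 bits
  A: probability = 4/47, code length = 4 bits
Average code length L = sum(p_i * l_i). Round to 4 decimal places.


Weighted contributions p_i * l_i:
  C: (6/47) * 3 = 18/47
  B: (14/47) * 2 = 28/47
  F: (1/47) * 5 = 5/47
  H: (17/47) * 2 = 34/47
  G: (5/47) * 4 = 20/47
  A: (4/47) * 4 = 16/47
Sum = (18 + 28 + 5 + 34 + 20 + 16)/47 = 121/47

L = 121/47 = 2.5745 bits/symbol


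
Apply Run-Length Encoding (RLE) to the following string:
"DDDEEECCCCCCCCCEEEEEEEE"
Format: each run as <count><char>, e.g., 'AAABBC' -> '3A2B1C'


Scanning runs left to right:
  i=0: run of 'D' x 3 -> '3D'
  i=3: run of 'E' x 3 -> '3E'
  i=6: run of 'C' x 9 -> '9C'
  i=15: run of 'E' x 8 -> '8E'

RLE = 3D3E9C8E


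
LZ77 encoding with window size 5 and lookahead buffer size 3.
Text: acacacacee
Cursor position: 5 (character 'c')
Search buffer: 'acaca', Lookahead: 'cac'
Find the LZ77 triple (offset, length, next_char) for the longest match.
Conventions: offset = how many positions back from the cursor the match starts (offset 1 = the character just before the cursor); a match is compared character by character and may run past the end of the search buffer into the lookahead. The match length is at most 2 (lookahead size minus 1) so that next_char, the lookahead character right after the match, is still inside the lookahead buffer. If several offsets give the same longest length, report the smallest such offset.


Try each offset into the search buffer:
  offset=1 (pos 4, char 'a'): match length 0
  offset=2 (pos 3, char 'c'): match length 2
  offset=3 (pos 2, char 'a'): match length 0
  offset=4 (pos 1, char 'c'): match length 2
  offset=5 (pos 0, char 'a'): match length 0
Longest match has length 2, found at offsets 2, 4; take the smallest, offset 2.
next_char = character at position 5 + 2 = 7 -> 'c'

Best match: offset=2, length=2 (matching 'ca' starting at position 3)
LZ77 triple: (2, 2, 'c')


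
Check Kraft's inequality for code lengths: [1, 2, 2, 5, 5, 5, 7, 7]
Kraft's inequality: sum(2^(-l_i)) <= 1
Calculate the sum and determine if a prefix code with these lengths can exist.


Sum = 2^(-1) + 2^(-2) + 2^(-2) + 2^(-5) + 2^(-5) + 2^(-5) + 2^(-7) + 2^(-7)
    = 0.5 + 0.25 + 0.25 + 0.03125 + 0.03125 + 0.03125 + 0.0078125 + 0.0078125
    = 142/128 = 1.109375
Since 1.109375 > 1, Kraft's inequality is NOT satisfied.
A prefix code with these lengths CANNOT exist.

Kraft sum = 1.109375. Not satisfied.


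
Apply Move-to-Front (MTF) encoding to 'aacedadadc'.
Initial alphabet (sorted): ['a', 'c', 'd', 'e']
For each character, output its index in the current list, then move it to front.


MTF encoding:
'a': index 0 in ['a', 'c', 'd', 'e'] -> ['a', 'c', 'd', 'e']
'a': index 0 in ['a', 'c', 'd', 'e'] -> ['a', 'c', 'd', 'e']
'c': index 1 in ['a', 'c', 'd', 'e'] -> ['c', 'a', 'd', 'e']
'e': index 3 in ['c', 'a', 'd', 'e'] -> ['e', 'c', 'a', 'd']
'd': index 3 in ['e', 'c', 'a', 'd'] -> ['d', 'e', 'c', 'a']
'a': index 3 in ['d', 'e', 'c', 'a'] -> ['a', 'd', 'e', 'c']
'd': index 1 in ['a', 'd', 'e', 'c'] -> ['d', 'a', 'e', 'c']
'a': index 1 in ['d', 'a', 'e', 'c'] -> ['a', 'd', 'e', 'c']
'd': index 1 in ['a', 'd', 'e', 'c'] -> ['d', 'a', 'e', 'c']
'c': index 3 in ['d', 'a', 'e', 'c'] -> ['c', 'd', 'a', 'e']


Output: [0, 0, 1, 3, 3, 3, 1, 1, 1, 3]


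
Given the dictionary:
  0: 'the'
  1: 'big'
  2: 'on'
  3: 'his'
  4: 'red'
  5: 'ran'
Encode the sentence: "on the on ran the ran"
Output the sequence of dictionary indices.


Look up each word in the dictionary:
  'on' -> 2
  'the' -> 0
  'on' -> 2
  'ran' -> 5
  'the' -> 0
  'ran' -> 5

Encoded: [2, 0, 2, 5, 0, 5]


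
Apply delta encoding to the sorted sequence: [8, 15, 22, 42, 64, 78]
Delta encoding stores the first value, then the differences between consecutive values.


First value: 8
Deltas:
  15 - 8 = 7
  22 - 15 = 7
  42 - 22 = 20
  64 - 42 = 22
  78 - 64 = 14


Delta encoded: [8, 7, 7, 20, 22, 14]


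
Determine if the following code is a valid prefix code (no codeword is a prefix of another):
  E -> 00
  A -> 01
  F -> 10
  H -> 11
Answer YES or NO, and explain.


Checking each pair (does one codeword prefix another?):
  E='00' vs A='01': no prefix
  E='00' vs F='10': no prefix
  E='00' vs H='11': no prefix
  A='01' vs E='00': no prefix
  A='01' vs F='10': no prefix
  A='01' vs H='11': no prefix
  F='10' vs E='00': no prefix
  F='10' vs A='01': no prefix
  F='10' vs H='11': no prefix
  H='11' vs E='00': no prefix
  H='11' vs A='01': no prefix
  H='11' vs F='10': no prefix
No violation found over all pairs.

YES -- this is a valid prefix code. No codeword is a prefix of any other codeword.


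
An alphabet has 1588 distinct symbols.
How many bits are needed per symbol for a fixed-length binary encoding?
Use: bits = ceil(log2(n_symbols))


log2(1588) = 10.633
Bracket: 2^10 = 1024 < 1588 <= 2^11 = 2048
So ceil(log2(1588)) = 11

bits = ceil(log2(1588)) = ceil(10.633) = 11 bits


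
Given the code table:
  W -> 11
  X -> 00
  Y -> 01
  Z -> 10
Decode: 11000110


Decoding:
11 -> W
00 -> X
01 -> Y
10 -> Z


Result: WXYZ


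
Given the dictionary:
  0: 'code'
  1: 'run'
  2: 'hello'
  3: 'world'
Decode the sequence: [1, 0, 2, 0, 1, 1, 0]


Look up each index in the dictionary:
  1 -> 'run'
  0 -> 'code'
  2 -> 'hello'
  0 -> 'code'
  1 -> 'run'
  1 -> 'run'
  0 -> 'code'

Decoded: "run code hello code run run code"


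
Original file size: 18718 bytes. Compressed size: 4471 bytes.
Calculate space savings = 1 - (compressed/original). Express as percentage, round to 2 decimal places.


ratio = compressed/original = 4471/18718 = 0.238861
savings = 1 - ratio = 1 - 0.238861 = 0.761139
as a percentage: 0.761139 * 100 = 76.11%

Space savings = 1 - 4471/18718 = 76.11%


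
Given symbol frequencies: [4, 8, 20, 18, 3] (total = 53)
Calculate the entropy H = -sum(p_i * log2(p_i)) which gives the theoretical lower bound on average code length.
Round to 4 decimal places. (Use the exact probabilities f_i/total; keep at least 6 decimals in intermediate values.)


Per-symbol terms -p_i * log2(p_i) with p_i = f_i/53:
  p = 4/53 = 0.075472: log2(p) = -3.727920, -p*log2(p) = 0.281352
  p = 8/53 = 0.150943: log2(p) = -2.727920, -p*log2(p) = 0.411762
  p = 20/53 = 0.377358: log2(p) = -1.405992, -p*log2(p) = 0.530563
  p = 18/53 = 0.339623: log2(p) = -1.557995, -p*log2(p) = 0.529131
  p = 3/53 = 0.056604: log2(p) = -4.142958, -p*log2(p) = 0.234507
H = 0.281352 + 0.411762 + 0.530563 + 0.529131 + 0.234507 = 1.987315

H = 1.9873 bits/symbol


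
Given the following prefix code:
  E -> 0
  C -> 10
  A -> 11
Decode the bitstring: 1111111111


Decoding step by step:
Bits 11 -> A
Bits 11 -> A
Bits 11 -> A
Bits 11 -> A
Bits 11 -> A


Decoded message: AAAAA


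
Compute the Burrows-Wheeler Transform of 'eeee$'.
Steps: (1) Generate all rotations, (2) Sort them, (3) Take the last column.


Rotations (sorted):
  0: $eeee -> last char: e
  1: e$eee -> last char: e
  2: ee$ee -> last char: e
  3: eee$e -> last char: e
  4: eeee$ -> last char: $


BWT = eeee$


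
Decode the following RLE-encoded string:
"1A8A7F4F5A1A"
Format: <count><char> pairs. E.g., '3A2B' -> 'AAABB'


Expanding each <count><char> pair:
  1A -> 'A'
  8A -> 'AAAAAAAA'
  7F -> 'FFFFFFF'
  4F -> 'FFFF'
  5A -> 'AAAAA'
  1A -> 'A'

Decoded = AAAAAAAAAFFFFFFFFFFFAAAAAA


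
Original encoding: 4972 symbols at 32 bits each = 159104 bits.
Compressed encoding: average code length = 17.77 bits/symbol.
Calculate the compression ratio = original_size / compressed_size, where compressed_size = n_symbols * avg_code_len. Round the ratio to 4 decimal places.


original_size = n_symbols * orig_bits = 4972 * 32 = 159104 bits
compressed_size = n_symbols * avg_code_len = 4972 * 17.77 = 88352.44 bits
ratio = original_size / compressed_size = 159104 / 88352.44 = 1.8008

Compression ratio = 1.8008


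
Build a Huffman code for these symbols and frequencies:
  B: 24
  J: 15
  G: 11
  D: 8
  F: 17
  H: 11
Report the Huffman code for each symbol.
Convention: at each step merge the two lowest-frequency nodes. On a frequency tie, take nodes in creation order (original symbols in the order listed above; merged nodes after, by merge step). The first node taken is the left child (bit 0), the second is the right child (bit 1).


Huffman tree construction:
Step 1: Merge D(8) + G(11) = 19
Step 2: Merge H(11) + J(15) = 26
Step 3: Merge F(17) + (D+G)(19) = 36
Step 4: Merge B(24) + (H+J)(26) = 50
Step 5: Merge (F+(D+G))(36) + (B+(H+J))(50) = 86
Read each symbol's code off the tree from the root (left child = 0, right child = 1).

Codes:
  B: 10 (length 2)
  J: 111 (length 3)
  G: 011 (length 3)
  D: 010 (length 3)
  F: 00 (length 2)
  H: 110 (length 3)
Average code length: 217/86 = 2.5233 bits/symbol


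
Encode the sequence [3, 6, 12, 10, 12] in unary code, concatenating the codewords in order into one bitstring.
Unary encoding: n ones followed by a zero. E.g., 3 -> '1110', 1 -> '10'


Encode each number as n ones followed by a terminating 0:
  3 -> 1110 (4 bits)
  6 -> 1111110 (7 bits)
  12 -> 1111111111110 (13 bits)
  10 -> 11111111110 (11 bits)
  12 -> 1111111111110 (13 bits)
Total length = 4 + 7 + 13 + 11 + 13 = 48 bits.

Unary([3, 6, 12, 10, 12]) = 111011111101111111111110111111111101111111111110 (48 bits)


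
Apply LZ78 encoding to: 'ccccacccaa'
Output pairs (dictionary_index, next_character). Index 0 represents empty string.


LZ78 encoding steps:
Dictionary: {0: ''}
Step 1: w='' (idx 0), next='c' -> output (0, 'c'), add 'c' as idx 1
Step 2: w='c' (idx 1), next='c' -> output (1, 'c'), add 'cc' as idx 2
Step 3: w='c' (idx 1), next='a' -> output (1, 'a'), add 'ca' as idx 3
Step 4: w='cc' (idx 2), next='c' -> output (2, 'c'), add 'ccc' as idx 4
Step 5: w='' (idx 0), next='a' -> output (0, 'a'), add 'a' as idx 5
Step 6: w='a' (idx 5), end of input -> output (5, '')


Encoded: [(0, 'c'), (1, 'c'), (1, 'a'), (2, 'c'), (0, 'a'), (5, '')]


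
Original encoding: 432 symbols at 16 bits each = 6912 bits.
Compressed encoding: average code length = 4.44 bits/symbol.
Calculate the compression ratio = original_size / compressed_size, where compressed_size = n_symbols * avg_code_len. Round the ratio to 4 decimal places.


original_size = n_symbols * orig_bits = 432 * 16 = 6912 bits
compressed_size = n_symbols * avg_code_len = 432 * 4.44 = 1918.08 bits
ratio = original_size / compressed_size = 6912 / 1918.08 = 3.6036

Compression ratio = 3.6036


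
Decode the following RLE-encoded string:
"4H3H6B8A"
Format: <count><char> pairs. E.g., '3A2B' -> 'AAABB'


Expanding each <count><char> pair:
  4H -> 'HHHH'
  3H -> 'HHH'
  6B -> 'BBBBBB'
  8A -> 'AAAAAAAA'

Decoded = HHHHHHHBBBBBBAAAAAAAA


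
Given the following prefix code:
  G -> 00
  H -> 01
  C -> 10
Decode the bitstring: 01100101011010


Decoding step by step:
Bits 01 -> H
Bits 10 -> C
Bits 01 -> H
Bits 01 -> H
Bits 01 -> H
Bits 10 -> C
Bits 10 -> C


Decoded message: HCHHHCC


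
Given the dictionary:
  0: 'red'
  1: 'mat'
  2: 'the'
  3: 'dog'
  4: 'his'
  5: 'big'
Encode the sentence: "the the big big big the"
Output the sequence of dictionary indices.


Look up each word in the dictionary:
  'the' -> 2
  'the' -> 2
  'big' -> 5
  'big' -> 5
  'big' -> 5
  'the' -> 2

Encoded: [2, 2, 5, 5, 5, 2]


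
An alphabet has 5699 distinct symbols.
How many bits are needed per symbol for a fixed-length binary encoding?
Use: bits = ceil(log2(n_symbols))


log2(5699) = 12.4765
Bracket: 2^12 = 4096 < 5699 <= 2^13 = 8192
So ceil(log2(5699)) = 13

bits = ceil(log2(5699)) = ceil(12.4765) = 13 bits


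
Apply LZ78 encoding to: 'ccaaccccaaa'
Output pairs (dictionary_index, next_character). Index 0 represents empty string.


LZ78 encoding steps:
Dictionary: {0: ''}
Step 1: w='' (idx 0), next='c' -> output (0, 'c'), add 'c' as idx 1
Step 2: w='c' (idx 1), next='a' -> output (1, 'a'), add 'ca' as idx 2
Step 3: w='' (idx 0), next='a' -> output (0, 'a'), add 'a' as idx 3
Step 4: w='c' (idx 1), next='c' -> output (1, 'c'), add 'cc' as idx 4
Step 5: w='cc' (idx 4), next='a' -> output (4, 'a'), add 'cca' as idx 5
Step 6: w='a' (idx 3), next='a' -> output (3, 'a'), add 'aa' as idx 6


Encoded: [(0, 'c'), (1, 'a'), (0, 'a'), (1, 'c'), (4, 'a'), (3, 'a')]


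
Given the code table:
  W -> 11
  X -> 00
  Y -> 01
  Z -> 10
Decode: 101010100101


Decoding:
10 -> Z
10 -> Z
10 -> Z
10 -> Z
01 -> Y
01 -> Y


Result: ZZZZYY


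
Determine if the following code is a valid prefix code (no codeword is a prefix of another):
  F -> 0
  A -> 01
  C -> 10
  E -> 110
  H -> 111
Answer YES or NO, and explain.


Checking each pair (does one codeword prefix another?):
  F='0' vs A='01': prefix -- VIOLATION

NO -- this is NOT a valid prefix code. F (0) is a prefix of A (01).


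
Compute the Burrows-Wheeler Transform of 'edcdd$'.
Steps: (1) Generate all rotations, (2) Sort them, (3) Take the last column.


Rotations (sorted):
  0: $edcdd -> last char: d
  1: cdd$ed -> last char: d
  2: d$edcd -> last char: d
  3: dcdd$e -> last char: e
  4: dd$edc -> last char: c
  5: edcdd$ -> last char: $


BWT = dddec$


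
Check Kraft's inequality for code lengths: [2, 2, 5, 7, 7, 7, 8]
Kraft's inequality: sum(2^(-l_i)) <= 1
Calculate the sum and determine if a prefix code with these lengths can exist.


Sum = 2^(-2) + 2^(-2) + 2^(-5) + 2^(-7) + 2^(-7) + 2^(-7) + 2^(-8)
    = 0.25 + 0.25 + 0.03125 + 0.0078125 + 0.0078125 + 0.0078125 + 0.00390625
    = 143/256 = 0.55859375
Since 0.55859375 <= 1, Kraft's inequality IS satisfied.
A prefix code with these lengths CAN exist.

Kraft sum = 0.55859375. Satisfied.


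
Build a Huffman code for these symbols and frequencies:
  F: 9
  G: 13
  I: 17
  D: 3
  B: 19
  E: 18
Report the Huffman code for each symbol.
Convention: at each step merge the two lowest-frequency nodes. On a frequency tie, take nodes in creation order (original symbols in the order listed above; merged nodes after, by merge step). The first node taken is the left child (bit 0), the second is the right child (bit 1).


Huffman tree construction:
Step 1: Merge D(3) + F(9) = 12
Step 2: Merge (D+F)(12) + G(13) = 25
Step 3: Merge I(17) + E(18) = 35
Step 4: Merge B(19) + ((D+F)+G)(25) = 44
Step 5: Merge (I+E)(35) + (B+((D+F)+G))(44) = 79
Read each symbol's code off the tree from the root (left child = 0, right child = 1).

Codes:
  F: 1101 (length 4)
  G: 111 (length 3)
  I: 00 (length 2)
  D: 1100 (length 4)
  B: 10 (length 2)
  E: 01 (length 2)
Average code length: 195/79 = 2.4684 bits/symbol


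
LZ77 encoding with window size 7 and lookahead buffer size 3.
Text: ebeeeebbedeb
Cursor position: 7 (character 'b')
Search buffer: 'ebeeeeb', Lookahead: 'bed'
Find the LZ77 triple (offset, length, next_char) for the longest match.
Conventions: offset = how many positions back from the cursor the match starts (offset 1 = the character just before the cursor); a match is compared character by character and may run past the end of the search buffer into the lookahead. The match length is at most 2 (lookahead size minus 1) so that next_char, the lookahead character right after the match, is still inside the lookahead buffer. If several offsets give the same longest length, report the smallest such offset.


Try each offset into the search buffer:
  offset=1 (pos 6, char 'b'): match length 1
  offset=2 (pos 5, char 'e'): match length 0
  offset=3 (pos 4, char 'e'): match length 0
  offset=4 (pos 3, char 'e'): match length 0
  offset=5 (pos 2, char 'e'): match length 0
  offset=6 (pos 1, char 'b'): match length 2
  offset=7 (pos 0, char 'e'): match length 0
Longest match has length 2 at offset 6.
next_char = character at position 7 + 2 = 9 -> 'd'

Best match: offset=6, length=2 (matching 'be' starting at position 1)
LZ77 triple: (6, 2, 'd')


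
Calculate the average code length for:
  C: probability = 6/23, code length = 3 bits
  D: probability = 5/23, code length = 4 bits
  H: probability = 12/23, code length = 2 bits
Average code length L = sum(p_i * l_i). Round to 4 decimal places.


Weighted contributions p_i * l_i:
  C: (6/23) * 3 = 18/23
  D: (5/23) * 4 = 20/23
  H: (12/23) * 2 = 24/23
Sum = (18 + 20 + 24)/23 = 62/23

L = 62/23 = 2.6957 bits/symbol


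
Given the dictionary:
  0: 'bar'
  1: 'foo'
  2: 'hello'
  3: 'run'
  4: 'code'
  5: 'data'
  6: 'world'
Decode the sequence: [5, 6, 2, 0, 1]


Look up each index in the dictionary:
  5 -> 'data'
  6 -> 'world'
  2 -> 'hello'
  0 -> 'bar'
  1 -> 'foo'

Decoded: "data world hello bar foo"


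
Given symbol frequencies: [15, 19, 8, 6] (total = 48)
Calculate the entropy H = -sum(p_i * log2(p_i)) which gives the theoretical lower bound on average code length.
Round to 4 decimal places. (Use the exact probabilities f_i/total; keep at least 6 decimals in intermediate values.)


Per-symbol terms -p_i * log2(p_i) with p_i = f_i/48:
  p = 15/48 = 0.312500: log2(p) = -1.678072, -p*log2(p) = 0.524397
  p = 19/48 = 0.395833: log2(p) = -1.337035, -p*log2(p) = 0.529243
  p = 8/48 = 0.166667: log2(p) = -2.584963, -p*log2(p) = 0.430827
  p = 6/48 = 0.125000: log2(p) = -3.000000, -p*log2(p) = 0.375000
H = 0.524397 + 0.529243 + 0.430827 + 0.375000 = 1.859467

H = 1.8595 bits/symbol


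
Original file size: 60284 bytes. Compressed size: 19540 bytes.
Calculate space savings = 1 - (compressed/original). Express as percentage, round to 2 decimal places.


ratio = compressed/original = 19540/60284 = 0.324132
savings = 1 - ratio = 1 - 0.324132 = 0.675868
as a percentage: 0.675868 * 100 = 67.59%

Space savings = 1 - 19540/60284 = 67.59%


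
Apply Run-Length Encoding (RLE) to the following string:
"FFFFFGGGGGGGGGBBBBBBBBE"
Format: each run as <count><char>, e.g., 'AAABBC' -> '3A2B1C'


Scanning runs left to right:
  i=0: run of 'F' x 5 -> '5F'
  i=5: run of 'G' x 9 -> '9G'
  i=14: run of 'B' x 8 -> '8B'
  i=22: run of 'E' x 1 -> '1E'

RLE = 5F9G8B1E


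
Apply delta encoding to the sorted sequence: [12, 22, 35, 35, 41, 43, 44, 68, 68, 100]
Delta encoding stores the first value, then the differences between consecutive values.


First value: 12
Deltas:
  22 - 12 = 10
  35 - 22 = 13
  35 - 35 = 0
  41 - 35 = 6
  43 - 41 = 2
  44 - 43 = 1
  68 - 44 = 24
  68 - 68 = 0
  100 - 68 = 32


Delta encoded: [12, 10, 13, 0, 6, 2, 1, 24, 0, 32]


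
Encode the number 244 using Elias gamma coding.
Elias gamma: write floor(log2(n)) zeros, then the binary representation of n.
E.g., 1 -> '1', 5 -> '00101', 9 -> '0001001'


num_bits = floor(log2(244)) + 1 = 8
leading_zeros = num_bits - 1 = 7
binary(244) = 11110100

Elias gamma(244) = '0000000' + '11110100' = 000000011110100 (15 bits)


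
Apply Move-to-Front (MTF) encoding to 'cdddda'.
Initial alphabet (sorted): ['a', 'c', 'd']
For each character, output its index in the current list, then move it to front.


MTF encoding:
'c': index 1 in ['a', 'c', 'd'] -> ['c', 'a', 'd']
'd': index 2 in ['c', 'a', 'd'] -> ['d', 'c', 'a']
'd': index 0 in ['d', 'c', 'a'] -> ['d', 'c', 'a']
'd': index 0 in ['d', 'c', 'a'] -> ['d', 'c', 'a']
'd': index 0 in ['d', 'c', 'a'] -> ['d', 'c', 'a']
'a': index 2 in ['d', 'c', 'a'] -> ['a', 'd', 'c']


Output: [1, 2, 0, 0, 0, 2]


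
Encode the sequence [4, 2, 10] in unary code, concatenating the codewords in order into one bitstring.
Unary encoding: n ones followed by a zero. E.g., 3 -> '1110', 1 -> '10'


Encode each number as n ones followed by a terminating 0:
  4 -> 11110 (5 bits)
  2 -> 110 (3 bits)
  10 -> 11111111110 (11 bits)
Total length = 5 + 3 + 11 = 19 bits.

Unary([4, 2, 10]) = 1111011011111111110 (19 bits)


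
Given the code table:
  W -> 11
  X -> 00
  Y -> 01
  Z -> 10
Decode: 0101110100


Decoding:
01 -> Y
01 -> Y
11 -> W
01 -> Y
00 -> X


Result: YYWYX


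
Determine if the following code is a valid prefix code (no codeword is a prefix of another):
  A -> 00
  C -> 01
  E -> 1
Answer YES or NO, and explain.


Checking each pair (does one codeword prefix another?):
  A='00' vs C='01': no prefix
  A='00' vs E='1': no prefix
  C='01' vs A='00': no prefix
  C='01' vs E='1': no prefix
  E='1' vs A='00': no prefix
  E='1' vs C='01': no prefix
No violation found over all pairs.

YES -- this is a valid prefix code. No codeword is a prefix of any other codeword.


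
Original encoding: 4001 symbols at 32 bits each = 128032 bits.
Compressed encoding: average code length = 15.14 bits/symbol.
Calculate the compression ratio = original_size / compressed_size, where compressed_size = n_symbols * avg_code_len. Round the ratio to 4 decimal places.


original_size = n_symbols * orig_bits = 4001 * 32 = 128032 bits
compressed_size = n_symbols * avg_code_len = 4001 * 15.14 = 60575.14 bits
ratio = original_size / compressed_size = 128032 / 60575.14 = 2.1136

Compression ratio = 2.1136


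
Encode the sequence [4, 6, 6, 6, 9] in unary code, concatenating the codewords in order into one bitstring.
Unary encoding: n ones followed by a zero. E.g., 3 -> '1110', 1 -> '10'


Encode each number as n ones followed by a terminating 0:
  4 -> 11110 (5 bits)
  6 -> 1111110 (7 bits)
  6 -> 1111110 (7 bits)
  6 -> 1111110 (7 bits)
  9 -> 1111111110 (10 bits)
Total length = 5 + 7 + 7 + 7 + 10 = 36 bits.

Unary([4, 6, 6, 6, 9]) = 111101111110111111011111101111111110 (36 bits)


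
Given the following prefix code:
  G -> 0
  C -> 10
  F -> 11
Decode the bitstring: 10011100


Decoding step by step:
Bits 10 -> C
Bits 0 -> G
Bits 11 -> F
Bits 10 -> C
Bits 0 -> G


Decoded message: CGFCG


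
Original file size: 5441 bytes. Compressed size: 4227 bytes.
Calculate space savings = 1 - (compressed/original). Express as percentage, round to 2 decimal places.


ratio = compressed/original = 4227/5441 = 0.776879
savings = 1 - ratio = 1 - 0.776879 = 0.223121
as a percentage: 0.223121 * 100 = 22.31%

Space savings = 1 - 4227/5441 = 22.31%


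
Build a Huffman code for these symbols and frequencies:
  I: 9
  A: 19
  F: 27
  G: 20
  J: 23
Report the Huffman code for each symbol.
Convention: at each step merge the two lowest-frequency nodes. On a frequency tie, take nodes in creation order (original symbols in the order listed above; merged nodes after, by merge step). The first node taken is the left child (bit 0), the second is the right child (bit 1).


Huffman tree construction:
Step 1: Merge I(9) + A(19) = 28
Step 2: Merge G(20) + J(23) = 43
Step 3: Merge F(27) + (I+A)(28) = 55
Step 4: Merge (G+J)(43) + (F+(I+A))(55) = 98
Read each symbol's code off the tree from the root (left child = 0, right child = 1).

Codes:
  I: 110 (length 3)
  A: 111 (length 3)
  F: 10 (length 2)
  G: 00 (length 2)
  J: 01 (length 2)
Average code length: 224/98 = 2.2857 bits/symbol


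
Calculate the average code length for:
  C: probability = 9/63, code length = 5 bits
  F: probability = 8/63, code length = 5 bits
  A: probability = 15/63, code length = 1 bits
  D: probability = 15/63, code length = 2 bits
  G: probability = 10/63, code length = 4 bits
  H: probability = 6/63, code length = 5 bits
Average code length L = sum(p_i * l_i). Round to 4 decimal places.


Weighted contributions p_i * l_i:
  C: (9/63) * 5 = 45/63
  F: (8/63) * 5 = 40/63
  A: (15/63) * 1 = 15/63
  D: (15/63) * 2 = 30/63
  G: (10/63) * 4 = 40/63
  H: (6/63) * 5 = 30/63
Sum = (45 + 40 + 15 + 30 + 40 + 30)/63 = 200/63

L = 200/63 = 3.1746 bits/symbol


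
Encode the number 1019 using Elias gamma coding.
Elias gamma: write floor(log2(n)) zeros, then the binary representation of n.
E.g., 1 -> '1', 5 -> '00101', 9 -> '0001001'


num_bits = floor(log2(1019)) + 1 = 10
leading_zeros = num_bits - 1 = 9
binary(1019) = 1111111011

Elias gamma(1019) = '000000000' + '1111111011' = 0000000001111111011 (19 bits)


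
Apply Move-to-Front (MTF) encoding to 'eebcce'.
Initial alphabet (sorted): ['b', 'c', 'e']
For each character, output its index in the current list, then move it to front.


MTF encoding:
'e': index 2 in ['b', 'c', 'e'] -> ['e', 'b', 'c']
'e': index 0 in ['e', 'b', 'c'] -> ['e', 'b', 'c']
'b': index 1 in ['e', 'b', 'c'] -> ['b', 'e', 'c']
'c': index 2 in ['b', 'e', 'c'] -> ['c', 'b', 'e']
'c': index 0 in ['c', 'b', 'e'] -> ['c', 'b', 'e']
'e': index 2 in ['c', 'b', 'e'] -> ['e', 'c', 'b']


Output: [2, 0, 1, 2, 0, 2]


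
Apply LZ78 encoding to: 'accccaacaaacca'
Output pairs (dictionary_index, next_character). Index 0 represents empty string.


LZ78 encoding steps:
Dictionary: {0: ''}
Step 1: w='' (idx 0), next='a' -> output (0, 'a'), add 'a' as idx 1
Step 2: w='' (idx 0), next='c' -> output (0, 'c'), add 'c' as idx 2
Step 3: w='c' (idx 2), next='c' -> output (2, 'c'), add 'cc' as idx 3
Step 4: w='c' (idx 2), next='a' -> output (2, 'a'), add 'ca' as idx 4
Step 5: w='a' (idx 1), next='c' -> output (1, 'c'), add 'ac' as idx 5
Step 6: w='a' (idx 1), next='a' -> output (1, 'a'), add 'aa' as idx 6
Step 7: w='ac' (idx 5), next='c' -> output (5, 'c'), add 'acc' as idx 7
Step 8: w='a' (idx 1), end of input -> output (1, '')


Encoded: [(0, 'a'), (0, 'c'), (2, 'c'), (2, 'a'), (1, 'c'), (1, 'a'), (5, 'c'), (1, '')]


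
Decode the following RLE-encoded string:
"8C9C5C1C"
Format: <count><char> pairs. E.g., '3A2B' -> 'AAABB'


Expanding each <count><char> pair:
  8C -> 'CCCCCCCC'
  9C -> 'CCCCCCCCC'
  5C -> 'CCCCC'
  1C -> 'C'

Decoded = CCCCCCCCCCCCCCCCCCCCCCC


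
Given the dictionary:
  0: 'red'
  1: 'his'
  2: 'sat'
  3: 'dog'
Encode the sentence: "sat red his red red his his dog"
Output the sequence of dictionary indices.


Look up each word in the dictionary:
  'sat' -> 2
  'red' -> 0
  'his' -> 1
  'red' -> 0
  'red' -> 0
  'his' -> 1
  'his' -> 1
  'dog' -> 3

Encoded: [2, 0, 1, 0, 0, 1, 1, 3]


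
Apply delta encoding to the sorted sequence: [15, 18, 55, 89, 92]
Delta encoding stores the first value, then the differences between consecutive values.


First value: 15
Deltas:
  18 - 15 = 3
  55 - 18 = 37
  89 - 55 = 34
  92 - 89 = 3


Delta encoded: [15, 3, 37, 34, 3]


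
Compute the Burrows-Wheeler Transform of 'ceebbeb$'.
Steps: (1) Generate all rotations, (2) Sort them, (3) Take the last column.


Rotations (sorted):
  0: $ceebbeb -> last char: b
  1: b$ceebbe -> last char: e
  2: bbeb$cee -> last char: e
  3: beb$ceeb -> last char: b
  4: ceebbeb$ -> last char: $
  5: eb$ceebb -> last char: b
  6: ebbeb$ce -> last char: e
  7: eebbeb$c -> last char: c


BWT = beeb$bec


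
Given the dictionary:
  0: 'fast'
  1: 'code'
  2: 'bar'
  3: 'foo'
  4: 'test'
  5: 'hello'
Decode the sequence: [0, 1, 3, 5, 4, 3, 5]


Look up each index in the dictionary:
  0 -> 'fast'
  1 -> 'code'
  3 -> 'foo'
  5 -> 'hello'
  4 -> 'test'
  3 -> 'foo'
  5 -> 'hello'

Decoded: "fast code foo hello test foo hello"


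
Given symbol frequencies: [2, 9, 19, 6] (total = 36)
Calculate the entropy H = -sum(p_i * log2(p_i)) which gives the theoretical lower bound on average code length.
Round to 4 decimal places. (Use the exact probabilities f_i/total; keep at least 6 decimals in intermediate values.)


Per-symbol terms -p_i * log2(p_i) with p_i = f_i/36:
  p = 2/36 = 0.055556: log2(p) = -4.169925, -p*log2(p) = 0.231663
  p = 9/36 = 0.250000: log2(p) = -2.000000, -p*log2(p) = 0.500000
  p = 19/36 = 0.527778: log2(p) = -0.921997, -p*log2(p) = 0.486610
  p = 6/36 = 0.166667: log2(p) = -2.584963, -p*log2(p) = 0.430827
H = 0.231663 + 0.500000 + 0.486610 + 0.430827 = 1.649100

H = 1.6491 bits/symbol


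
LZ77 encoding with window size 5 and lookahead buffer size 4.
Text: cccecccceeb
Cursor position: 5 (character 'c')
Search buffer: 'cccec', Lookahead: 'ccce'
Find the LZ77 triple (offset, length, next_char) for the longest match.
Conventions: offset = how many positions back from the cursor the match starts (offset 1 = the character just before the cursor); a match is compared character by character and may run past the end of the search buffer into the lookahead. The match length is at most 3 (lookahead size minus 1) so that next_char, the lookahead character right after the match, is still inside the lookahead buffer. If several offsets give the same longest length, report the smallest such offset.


Try each offset into the search buffer:
  offset=1 (pos 4, char 'c'): match length 3
  offset=2 (pos 3, char 'e'): match length 0
  offset=3 (pos 2, char 'c'): match length 1
  offset=4 (pos 1, char 'c'): match length 2
  offset=5 (pos 0, char 'c'): match length 3
Longest match has length 3, found at offsets 1, 5; take the smallest, offset 1.
next_char = character at position 5 + 3 = 8 -> 'e'

Best match: offset=1, length=3 (matching 'ccc' starting at position 4)
LZ77 triple: (1, 3, 'e')


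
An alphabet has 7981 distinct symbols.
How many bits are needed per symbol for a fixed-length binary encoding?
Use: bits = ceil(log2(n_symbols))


log2(7981) = 12.9624
Bracket: 2^12 = 4096 < 7981 <= 2^13 = 8192
So ceil(log2(7981)) = 13

bits = ceil(log2(7981)) = ceil(12.9624) = 13 bits


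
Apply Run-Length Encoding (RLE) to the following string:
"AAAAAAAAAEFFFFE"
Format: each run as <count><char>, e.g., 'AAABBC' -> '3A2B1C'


Scanning runs left to right:
  i=0: run of 'A' x 9 -> '9A'
  i=9: run of 'E' x 1 -> '1E'
  i=10: run of 'F' x 4 -> '4F'
  i=14: run of 'E' x 1 -> '1E'

RLE = 9A1E4F1E


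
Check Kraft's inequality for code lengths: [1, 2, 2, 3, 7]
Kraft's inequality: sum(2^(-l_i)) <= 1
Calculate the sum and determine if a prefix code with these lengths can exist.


Sum = 2^(-1) + 2^(-2) + 2^(-2) + 2^(-3) + 2^(-7)
    = 0.5 + 0.25 + 0.25 + 0.125 + 0.0078125
    = 145/128 = 1.1328125
Since 1.1328125 > 1, Kraft's inequality is NOT satisfied.
A prefix code with these lengths CANNOT exist.

Kraft sum = 1.1328125. Not satisfied.


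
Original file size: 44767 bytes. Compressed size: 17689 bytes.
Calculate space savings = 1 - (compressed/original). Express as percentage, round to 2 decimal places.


ratio = compressed/original = 17689/44767 = 0.395135
savings = 1 - ratio = 1 - 0.395135 = 0.604865
as a percentage: 0.604865 * 100 = 60.49%

Space savings = 1 - 17689/44767 = 60.49%


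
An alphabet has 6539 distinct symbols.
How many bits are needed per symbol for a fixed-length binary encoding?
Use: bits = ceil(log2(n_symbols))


log2(6539) = 12.6749
Bracket: 2^12 = 4096 < 6539 <= 2^13 = 8192
So ceil(log2(6539)) = 13

bits = ceil(log2(6539)) = ceil(12.6749) = 13 bits


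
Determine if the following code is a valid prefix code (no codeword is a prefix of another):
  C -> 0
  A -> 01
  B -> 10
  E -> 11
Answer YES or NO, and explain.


Checking each pair (does one codeword prefix another?):
  C='0' vs A='01': prefix -- VIOLATION

NO -- this is NOT a valid prefix code. C (0) is a prefix of A (01).


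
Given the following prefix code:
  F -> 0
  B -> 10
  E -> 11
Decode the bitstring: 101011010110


Decoding step by step:
Bits 10 -> B
Bits 10 -> B
Bits 11 -> E
Bits 0 -> F
Bits 10 -> B
Bits 11 -> E
Bits 0 -> F


Decoded message: BBEFBEF
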